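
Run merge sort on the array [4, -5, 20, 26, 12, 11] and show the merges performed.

Divide and conquer:
  Merge [-5] + [20] -> [-5, 20]
  Merge [4] + [-5, 20] -> [-5, 4, 20]
  Merge [12] + [11] -> [11, 12]
  Merge [26] + [11, 12] -> [11, 12, 26]
  Merge [-5, 4, 20] + [11, 12, 26] -> [-5, 4, 11, 12, 20, 26]


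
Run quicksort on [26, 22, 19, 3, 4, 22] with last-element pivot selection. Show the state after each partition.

Partition 1: pivot=22 at index 4 -> [22, 19, 3, 4, 22, 26]
Partition 2: pivot=4 at index 1 -> [3, 4, 22, 19, 22, 26]
Partition 3: pivot=19 at index 2 -> [3, 4, 19, 22, 22, 26]


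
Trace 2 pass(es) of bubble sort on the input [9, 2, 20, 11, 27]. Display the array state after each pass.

After pass 1: [2, 9, 11, 20, 27] (2 swaps)
After pass 2: [2, 9, 11, 20, 27] (0 swaps)
Total swaps: 2


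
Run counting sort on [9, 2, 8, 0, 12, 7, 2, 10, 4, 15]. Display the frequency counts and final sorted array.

Count array: [1, 0, 2, 0, 1, 0, 0, 1, 1, 1, 1, 0, 1, 0, 0, 1]
(count[i] = number of elements equal to i)
Cumulative count: [1, 1, 3, 3, 4, 4, 4, 5, 6, 7, 8, 8, 9, 9, 9, 10]
Sorted: [0, 2, 2, 4, 7, 8, 9, 10, 12, 15]


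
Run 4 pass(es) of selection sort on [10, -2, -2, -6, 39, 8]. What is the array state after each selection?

Pass 1: Select minimum -6 at index 3, swap -> [-6, -2, -2, 10, 39, 8]
Pass 2: Select minimum -2 at index 1, swap -> [-6, -2, -2, 10, 39, 8]
Pass 3: Select minimum -2 at index 2, swap -> [-6, -2, -2, 10, 39, 8]
Pass 4: Select minimum 8 at index 5, swap -> [-6, -2, -2, 8, 39, 10]


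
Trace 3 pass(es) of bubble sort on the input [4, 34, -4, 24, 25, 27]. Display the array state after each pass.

After pass 1: [4, -4, 24, 25, 27, 34] (4 swaps)
After pass 2: [-4, 4, 24, 25, 27, 34] (1 swaps)
After pass 3: [-4, 4, 24, 25, 27, 34] (0 swaps)
Total swaps: 5


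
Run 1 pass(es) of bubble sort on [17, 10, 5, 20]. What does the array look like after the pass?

After pass 1: [10, 5, 17, 20] (2 swaps)
Total swaps: 2


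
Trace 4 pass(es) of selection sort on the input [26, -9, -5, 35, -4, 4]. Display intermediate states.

Pass 1: Select minimum -9 at index 1, swap -> [-9, 26, -5, 35, -4, 4]
Pass 2: Select minimum -5 at index 2, swap -> [-9, -5, 26, 35, -4, 4]
Pass 3: Select minimum -4 at index 4, swap -> [-9, -5, -4, 35, 26, 4]
Pass 4: Select minimum 4 at index 5, swap -> [-9, -5, -4, 4, 26, 35]


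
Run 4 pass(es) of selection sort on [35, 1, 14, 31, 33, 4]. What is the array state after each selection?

Pass 1: Select minimum 1 at index 1, swap -> [1, 35, 14, 31, 33, 4]
Pass 2: Select minimum 4 at index 5, swap -> [1, 4, 14, 31, 33, 35]
Pass 3: Select minimum 14 at index 2, swap -> [1, 4, 14, 31, 33, 35]
Pass 4: Select minimum 31 at index 3, swap -> [1, 4, 14, 31, 33, 35]


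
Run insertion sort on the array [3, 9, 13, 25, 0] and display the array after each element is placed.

First element 3 is already 'sorted'
Insert 9: shifted 0 elements -> [3, 9, 13, 25, 0]
Insert 13: shifted 0 elements -> [3, 9, 13, 25, 0]
Insert 25: shifted 0 elements -> [3, 9, 13, 25, 0]
Insert 0: shifted 4 elements -> [0, 3, 9, 13, 25]


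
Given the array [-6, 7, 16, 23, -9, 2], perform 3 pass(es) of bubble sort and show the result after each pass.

After pass 1: [-6, 7, 16, -9, 2, 23] (2 swaps)
After pass 2: [-6, 7, -9, 2, 16, 23] (2 swaps)
After pass 3: [-6, -9, 2, 7, 16, 23] (2 swaps)
Total swaps: 6


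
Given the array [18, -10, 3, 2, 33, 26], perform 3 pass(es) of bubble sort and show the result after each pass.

After pass 1: [-10, 3, 2, 18, 26, 33] (4 swaps)
After pass 2: [-10, 2, 3, 18, 26, 33] (1 swaps)
After pass 3: [-10, 2, 3, 18, 26, 33] (0 swaps)
Total swaps: 5


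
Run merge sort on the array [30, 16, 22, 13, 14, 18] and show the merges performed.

Divide and conquer:
  Merge [16] + [22] -> [16, 22]
  Merge [30] + [16, 22] -> [16, 22, 30]
  Merge [14] + [18] -> [14, 18]
  Merge [13] + [14, 18] -> [13, 14, 18]
  Merge [16, 22, 30] + [13, 14, 18] -> [13, 14, 16, 18, 22, 30]


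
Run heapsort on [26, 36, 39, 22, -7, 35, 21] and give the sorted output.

Build heap: [39, 36, 35, 22, -7, 26, 21]
Extract 39: [36, 22, 35, 21, -7, 26, 39]
Extract 36: [35, 22, 26, 21, -7, 36, 39]
Extract 35: [26, 22, -7, 21, 35, 36, 39]
Extract 26: [22, 21, -7, 26, 35, 36, 39]
Extract 22: [21, -7, 22, 26, 35, 36, 39]
Extract 21: [-7, 21, 22, 26, 35, 36, 39]


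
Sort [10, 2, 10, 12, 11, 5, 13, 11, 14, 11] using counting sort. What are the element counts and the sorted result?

Count array: [0, 0, 1, 0, 0, 1, 0, 0, 0, 0, 2, 3, 1, 1, 1]
(count[i] = number of elements equal to i)
Cumulative count: [0, 0, 1, 1, 1, 2, 2, 2, 2, 2, 4, 7, 8, 9, 10]
Sorted: [2, 5, 10, 10, 11, 11, 11, 12, 13, 14]


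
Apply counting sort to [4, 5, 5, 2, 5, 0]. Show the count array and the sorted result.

Count array: [1, 0, 1, 0, 1, 3]
(count[i] = number of elements equal to i)
Cumulative count: [1, 1, 2, 2, 3, 6]
Sorted: [0, 2, 4, 5, 5, 5]


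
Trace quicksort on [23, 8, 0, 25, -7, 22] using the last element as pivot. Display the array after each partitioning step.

Partition 1: pivot=22 at index 3 -> [8, 0, -7, 22, 23, 25]
Partition 2: pivot=-7 at index 0 -> [-7, 0, 8, 22, 23, 25]
Partition 3: pivot=8 at index 2 -> [-7, 0, 8, 22, 23, 25]
Partition 4: pivot=25 at index 5 -> [-7, 0, 8, 22, 23, 25]


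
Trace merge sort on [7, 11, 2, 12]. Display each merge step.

Divide and conquer:
  Merge [7] + [11] -> [7, 11]
  Merge [2] + [12] -> [2, 12]
  Merge [7, 11] + [2, 12] -> [2, 7, 11, 12]


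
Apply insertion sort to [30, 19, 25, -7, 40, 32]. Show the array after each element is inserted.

First element 30 is already 'sorted'
Insert 19: shifted 1 elements -> [19, 30, 25, -7, 40, 32]
Insert 25: shifted 1 elements -> [19, 25, 30, -7, 40, 32]
Insert -7: shifted 3 elements -> [-7, 19, 25, 30, 40, 32]
Insert 40: shifted 0 elements -> [-7, 19, 25, 30, 40, 32]
Insert 32: shifted 1 elements -> [-7, 19, 25, 30, 32, 40]


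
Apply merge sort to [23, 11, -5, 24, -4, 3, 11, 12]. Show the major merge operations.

Divide and conquer:
  Merge [23] + [11] -> [11, 23]
  Merge [-5] + [24] -> [-5, 24]
  Merge [11, 23] + [-5, 24] -> [-5, 11, 23, 24]
  Merge [-4] + [3] -> [-4, 3]
  Merge [11] + [12] -> [11, 12]
  Merge [-4, 3] + [11, 12] -> [-4, 3, 11, 12]
  Merge [-5, 11, 23, 24] + [-4, 3, 11, 12] -> [-5, -4, 3, 11, 11, 12, 23, 24]


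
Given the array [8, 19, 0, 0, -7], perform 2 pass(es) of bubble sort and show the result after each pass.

After pass 1: [8, 0, 0, -7, 19] (3 swaps)
After pass 2: [0, 0, -7, 8, 19] (3 swaps)
Total swaps: 6


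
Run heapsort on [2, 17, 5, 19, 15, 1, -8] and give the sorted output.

Build heap: [19, 17, 5, 2, 15, 1, -8]
Extract 19: [17, 15, 5, 2, -8, 1, 19]
Extract 17: [15, 2, 5, 1, -8, 17, 19]
Extract 15: [5, 2, -8, 1, 15, 17, 19]
Extract 5: [2, 1, -8, 5, 15, 17, 19]
Extract 2: [1, -8, 2, 5, 15, 17, 19]
Extract 1: [-8, 1, 2, 5, 15, 17, 19]


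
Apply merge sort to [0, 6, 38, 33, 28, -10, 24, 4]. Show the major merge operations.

Divide and conquer:
  Merge [0] + [6] -> [0, 6]
  Merge [38] + [33] -> [33, 38]
  Merge [0, 6] + [33, 38] -> [0, 6, 33, 38]
  Merge [28] + [-10] -> [-10, 28]
  Merge [24] + [4] -> [4, 24]
  Merge [-10, 28] + [4, 24] -> [-10, 4, 24, 28]
  Merge [0, 6, 33, 38] + [-10, 4, 24, 28] -> [-10, 0, 4, 6, 24, 28, 33, 38]


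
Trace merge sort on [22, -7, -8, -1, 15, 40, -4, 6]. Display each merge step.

Divide and conquer:
  Merge [22] + [-7] -> [-7, 22]
  Merge [-8] + [-1] -> [-8, -1]
  Merge [-7, 22] + [-8, -1] -> [-8, -7, -1, 22]
  Merge [15] + [40] -> [15, 40]
  Merge [-4] + [6] -> [-4, 6]
  Merge [15, 40] + [-4, 6] -> [-4, 6, 15, 40]
  Merge [-8, -7, -1, 22] + [-4, 6, 15, 40] -> [-8, -7, -4, -1, 6, 15, 22, 40]


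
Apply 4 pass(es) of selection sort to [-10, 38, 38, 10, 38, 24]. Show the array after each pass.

Pass 1: Select minimum -10 at index 0, swap -> [-10, 38, 38, 10, 38, 24]
Pass 2: Select minimum 10 at index 3, swap -> [-10, 10, 38, 38, 38, 24]
Pass 3: Select minimum 24 at index 5, swap -> [-10, 10, 24, 38, 38, 38]
Pass 4: Select minimum 38 at index 3, swap -> [-10, 10, 24, 38, 38, 38]


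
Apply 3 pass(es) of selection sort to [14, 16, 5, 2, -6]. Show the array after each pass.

Pass 1: Select minimum -6 at index 4, swap -> [-6, 16, 5, 2, 14]
Pass 2: Select minimum 2 at index 3, swap -> [-6, 2, 5, 16, 14]
Pass 3: Select minimum 5 at index 2, swap -> [-6, 2, 5, 16, 14]


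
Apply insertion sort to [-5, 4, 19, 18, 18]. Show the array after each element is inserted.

First element -5 is already 'sorted'
Insert 4: shifted 0 elements -> [-5, 4, 19, 18, 18]
Insert 19: shifted 0 elements -> [-5, 4, 19, 18, 18]
Insert 18: shifted 1 elements -> [-5, 4, 18, 19, 18]
Insert 18: shifted 1 elements -> [-5, 4, 18, 18, 19]


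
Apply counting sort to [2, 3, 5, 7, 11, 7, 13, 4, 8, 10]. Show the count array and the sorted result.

Count array: [0, 0, 1, 1, 1, 1, 0, 2, 1, 0, 1, 1, 0, 1]
(count[i] = number of elements equal to i)
Cumulative count: [0, 0, 1, 2, 3, 4, 4, 6, 7, 7, 8, 9, 9, 10]
Sorted: [2, 3, 4, 5, 7, 7, 8, 10, 11, 13]


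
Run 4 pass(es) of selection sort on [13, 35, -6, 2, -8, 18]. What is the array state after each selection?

Pass 1: Select minimum -8 at index 4, swap -> [-8, 35, -6, 2, 13, 18]
Pass 2: Select minimum -6 at index 2, swap -> [-8, -6, 35, 2, 13, 18]
Pass 3: Select minimum 2 at index 3, swap -> [-8, -6, 2, 35, 13, 18]
Pass 4: Select minimum 13 at index 4, swap -> [-8, -6, 2, 13, 35, 18]


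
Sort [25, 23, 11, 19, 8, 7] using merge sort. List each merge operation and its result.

Divide and conquer:
  Merge [23] + [11] -> [11, 23]
  Merge [25] + [11, 23] -> [11, 23, 25]
  Merge [8] + [7] -> [7, 8]
  Merge [19] + [7, 8] -> [7, 8, 19]
  Merge [11, 23, 25] + [7, 8, 19] -> [7, 8, 11, 19, 23, 25]


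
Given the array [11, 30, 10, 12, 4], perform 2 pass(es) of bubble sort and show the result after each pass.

After pass 1: [11, 10, 12, 4, 30] (3 swaps)
After pass 2: [10, 11, 4, 12, 30] (2 swaps)
Total swaps: 5


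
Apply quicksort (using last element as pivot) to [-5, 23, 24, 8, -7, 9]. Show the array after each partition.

Partition 1: pivot=9 at index 3 -> [-5, 8, -7, 9, 24, 23]
Partition 2: pivot=-7 at index 0 -> [-7, 8, -5, 9, 24, 23]
Partition 3: pivot=-5 at index 1 -> [-7, -5, 8, 9, 24, 23]
Partition 4: pivot=23 at index 4 -> [-7, -5, 8, 9, 23, 24]


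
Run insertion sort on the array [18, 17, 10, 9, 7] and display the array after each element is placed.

First element 18 is already 'sorted'
Insert 17: shifted 1 elements -> [17, 18, 10, 9, 7]
Insert 10: shifted 2 elements -> [10, 17, 18, 9, 7]
Insert 9: shifted 3 elements -> [9, 10, 17, 18, 7]
Insert 7: shifted 4 elements -> [7, 9, 10, 17, 18]


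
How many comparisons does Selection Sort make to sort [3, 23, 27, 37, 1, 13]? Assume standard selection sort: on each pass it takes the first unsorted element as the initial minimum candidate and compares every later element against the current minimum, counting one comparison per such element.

Pass 1: scan indices 1..5 for the minimum = 5 comparison(s); min is 1, place at index 0 -> [1, 23, 27, 37, 3, 13]
Pass 2: scan indices 2..5 for the minimum = 4 comparison(s); min is 3, place at index 1 -> [1, 3, 27, 37, 23, 13]
Pass 3: scan indices 3..5 for the minimum = 3 comparison(s); min is 13, place at index 2 -> [1, 3, 13, 37, 23, 27]
Pass 4: scan indices 4..5 for the minimum = 2 comparison(s); min is 23, place at index 3 -> [1, 3, 13, 23, 37, 27]
Pass 5: scan indices 5..5 for the minimum = 1 comparison(s); min is 27, place at index 4 -> [1, 3, 13, 23, 27, 37]
Selection sort always scans the whole unsorted suffix, so the count is (n-1) + (n-2) + ... + 1 = n(n-1)/2 = 6*5/2 = 15 regardless of the input order.
Total comparisons: 5 + 4 + 3 + 2 + 1 = 15


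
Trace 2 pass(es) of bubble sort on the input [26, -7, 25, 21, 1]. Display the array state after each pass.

After pass 1: [-7, 25, 21, 1, 26] (4 swaps)
After pass 2: [-7, 21, 1, 25, 26] (2 swaps)
Total swaps: 6


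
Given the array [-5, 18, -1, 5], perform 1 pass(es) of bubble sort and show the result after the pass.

After pass 1: [-5, -1, 5, 18] (2 swaps)
Total swaps: 2


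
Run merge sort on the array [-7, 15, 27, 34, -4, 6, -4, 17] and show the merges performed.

Divide and conquer:
  Merge [-7] + [15] -> [-7, 15]
  Merge [27] + [34] -> [27, 34]
  Merge [-7, 15] + [27, 34] -> [-7, 15, 27, 34]
  Merge [-4] + [6] -> [-4, 6]
  Merge [-4] + [17] -> [-4, 17]
  Merge [-4, 6] + [-4, 17] -> [-4, -4, 6, 17]
  Merge [-7, 15, 27, 34] + [-4, -4, 6, 17] -> [-7, -4, -4, 6, 15, 17, 27, 34]


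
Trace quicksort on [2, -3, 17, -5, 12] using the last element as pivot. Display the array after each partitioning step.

Partition 1: pivot=12 at index 3 -> [2, -3, -5, 12, 17]
Partition 2: pivot=-5 at index 0 -> [-5, -3, 2, 12, 17]
Partition 3: pivot=2 at index 2 -> [-5, -3, 2, 12, 17]


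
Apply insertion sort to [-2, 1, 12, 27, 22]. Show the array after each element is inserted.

First element -2 is already 'sorted'
Insert 1: shifted 0 elements -> [-2, 1, 12, 27, 22]
Insert 12: shifted 0 elements -> [-2, 1, 12, 27, 22]
Insert 27: shifted 0 elements -> [-2, 1, 12, 27, 22]
Insert 22: shifted 1 elements -> [-2, 1, 12, 22, 27]


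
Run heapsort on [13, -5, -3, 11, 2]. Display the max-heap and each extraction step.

Build heap: [13, 11, -3, -5, 2]
Extract 13: [11, 2, -3, -5, 13]
Extract 11: [2, -5, -3, 11, 13]
Extract 2: [-3, -5, 2, 11, 13]
Extract -3: [-5, -3, 2, 11, 13]


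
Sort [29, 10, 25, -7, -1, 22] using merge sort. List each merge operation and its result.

Divide and conquer:
  Merge [10] + [25] -> [10, 25]
  Merge [29] + [10, 25] -> [10, 25, 29]
  Merge [-1] + [22] -> [-1, 22]
  Merge [-7] + [-1, 22] -> [-7, -1, 22]
  Merge [10, 25, 29] + [-7, -1, 22] -> [-7, -1, 10, 22, 25, 29]


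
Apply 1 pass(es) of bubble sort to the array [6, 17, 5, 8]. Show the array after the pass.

After pass 1: [6, 5, 8, 17] (2 swaps)
Total swaps: 2


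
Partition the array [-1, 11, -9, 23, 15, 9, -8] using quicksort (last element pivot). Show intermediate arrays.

Partition 1: pivot=-8 at index 1 -> [-9, -8, -1, 23, 15, 9, 11]
Partition 2: pivot=11 at index 4 -> [-9, -8, -1, 9, 11, 23, 15]
Partition 3: pivot=9 at index 3 -> [-9, -8, -1, 9, 11, 23, 15]
Partition 4: pivot=15 at index 5 -> [-9, -8, -1, 9, 11, 15, 23]


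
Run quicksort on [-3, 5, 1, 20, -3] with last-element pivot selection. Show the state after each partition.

Partition 1: pivot=-3 at index 1 -> [-3, -3, 1, 20, 5]
Partition 2: pivot=5 at index 3 -> [-3, -3, 1, 5, 20]


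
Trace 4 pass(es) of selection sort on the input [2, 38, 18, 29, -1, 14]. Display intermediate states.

Pass 1: Select minimum -1 at index 4, swap -> [-1, 38, 18, 29, 2, 14]
Pass 2: Select minimum 2 at index 4, swap -> [-1, 2, 18, 29, 38, 14]
Pass 3: Select minimum 14 at index 5, swap -> [-1, 2, 14, 29, 38, 18]
Pass 4: Select minimum 18 at index 5, swap -> [-1, 2, 14, 18, 38, 29]


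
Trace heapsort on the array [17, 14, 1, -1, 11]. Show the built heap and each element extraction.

Build heap: [17, 14, 1, -1, 11]
Extract 17: [14, 11, 1, -1, 17]
Extract 14: [11, -1, 1, 14, 17]
Extract 11: [1, -1, 11, 14, 17]
Extract 1: [-1, 1, 11, 14, 17]


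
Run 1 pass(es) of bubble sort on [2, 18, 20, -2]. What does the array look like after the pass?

After pass 1: [2, 18, -2, 20] (1 swaps)
Total swaps: 1


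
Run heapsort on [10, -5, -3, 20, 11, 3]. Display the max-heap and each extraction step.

Build heap: [20, 11, 3, -5, 10, -3]
Extract 20: [11, 10, 3, -5, -3, 20]
Extract 11: [10, -3, 3, -5, 11, 20]
Extract 10: [3, -3, -5, 10, 11, 20]
Extract 3: [-3, -5, 3, 10, 11, 20]
Extract -3: [-5, -3, 3, 10, 11, 20]


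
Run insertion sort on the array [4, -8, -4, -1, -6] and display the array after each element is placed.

First element 4 is already 'sorted'
Insert -8: shifted 1 elements -> [-8, 4, -4, -1, -6]
Insert -4: shifted 1 elements -> [-8, -4, 4, -1, -6]
Insert -1: shifted 1 elements -> [-8, -4, -1, 4, -6]
Insert -6: shifted 3 elements -> [-8, -6, -4, -1, 4]


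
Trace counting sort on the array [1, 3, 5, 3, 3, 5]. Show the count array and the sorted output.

Count array: [0, 1, 0, 3, 0, 2]
(count[i] = number of elements equal to i)
Cumulative count: [0, 1, 1, 4, 4, 6]
Sorted: [1, 3, 3, 3, 5, 5]


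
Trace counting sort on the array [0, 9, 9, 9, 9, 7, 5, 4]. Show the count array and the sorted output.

Count array: [1, 0, 0, 0, 1, 1, 0, 1, 0, 4]
(count[i] = number of elements equal to i)
Cumulative count: [1, 1, 1, 1, 2, 3, 3, 4, 4, 8]
Sorted: [0, 4, 5, 7, 9, 9, 9, 9]


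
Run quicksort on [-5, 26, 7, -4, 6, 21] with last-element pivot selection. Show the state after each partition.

Partition 1: pivot=21 at index 4 -> [-5, 7, -4, 6, 21, 26]
Partition 2: pivot=6 at index 2 -> [-5, -4, 6, 7, 21, 26]
Partition 3: pivot=-4 at index 1 -> [-5, -4, 6, 7, 21, 26]


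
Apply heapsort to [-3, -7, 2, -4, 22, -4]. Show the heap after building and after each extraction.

Build heap: [22, -3, 2, -4, -7, -4]
Extract 22: [2, -3, -4, -4, -7, 22]
Extract 2: [-3, -4, -4, -7, 2, 22]
Extract -3: [-4, -7, -4, -3, 2, 22]
Extract -4: [-4, -7, -4, -3, 2, 22]
Extract -4: [-7, -4, -4, -3, 2, 22]


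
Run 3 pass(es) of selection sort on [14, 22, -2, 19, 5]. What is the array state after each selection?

Pass 1: Select minimum -2 at index 2, swap -> [-2, 22, 14, 19, 5]
Pass 2: Select minimum 5 at index 4, swap -> [-2, 5, 14, 19, 22]
Pass 3: Select minimum 14 at index 2, swap -> [-2, 5, 14, 19, 22]


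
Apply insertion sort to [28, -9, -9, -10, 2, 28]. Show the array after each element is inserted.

First element 28 is already 'sorted'
Insert -9: shifted 1 elements -> [-9, 28, -9, -10, 2, 28]
Insert -9: shifted 1 elements -> [-9, -9, 28, -10, 2, 28]
Insert -10: shifted 3 elements -> [-10, -9, -9, 28, 2, 28]
Insert 2: shifted 1 elements -> [-10, -9, -9, 2, 28, 28]
Insert 28: shifted 0 elements -> [-10, -9, -9, 2, 28, 28]


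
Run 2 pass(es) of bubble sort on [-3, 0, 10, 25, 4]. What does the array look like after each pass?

After pass 1: [-3, 0, 10, 4, 25] (1 swaps)
After pass 2: [-3, 0, 4, 10, 25] (1 swaps)
Total swaps: 2


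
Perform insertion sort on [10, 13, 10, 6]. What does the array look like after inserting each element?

First element 10 is already 'sorted'
Insert 13: shifted 0 elements -> [10, 13, 10, 6]
Insert 10: shifted 1 elements -> [10, 10, 13, 6]
Insert 6: shifted 3 elements -> [6, 10, 10, 13]


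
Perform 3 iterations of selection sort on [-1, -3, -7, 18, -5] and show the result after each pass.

Pass 1: Select minimum -7 at index 2, swap -> [-7, -3, -1, 18, -5]
Pass 2: Select minimum -5 at index 4, swap -> [-7, -5, -1, 18, -3]
Pass 3: Select minimum -3 at index 4, swap -> [-7, -5, -3, 18, -1]


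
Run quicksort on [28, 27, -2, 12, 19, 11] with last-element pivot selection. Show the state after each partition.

Partition 1: pivot=11 at index 1 -> [-2, 11, 28, 12, 19, 27]
Partition 2: pivot=27 at index 4 -> [-2, 11, 12, 19, 27, 28]
Partition 3: pivot=19 at index 3 -> [-2, 11, 12, 19, 27, 28]


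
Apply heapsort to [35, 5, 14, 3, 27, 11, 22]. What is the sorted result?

Build heap: [35, 27, 22, 3, 5, 11, 14]
Extract 35: [27, 14, 22, 3, 5, 11, 35]
Extract 27: [22, 14, 11, 3, 5, 27, 35]
Extract 22: [14, 5, 11, 3, 22, 27, 35]
Extract 14: [11, 5, 3, 14, 22, 27, 35]
Extract 11: [5, 3, 11, 14, 22, 27, 35]
Extract 5: [3, 5, 11, 14, 22, 27, 35]


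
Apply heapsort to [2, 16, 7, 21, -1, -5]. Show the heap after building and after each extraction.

Build heap: [21, 16, 7, 2, -1, -5]
Extract 21: [16, 2, 7, -5, -1, 21]
Extract 16: [7, 2, -1, -5, 16, 21]
Extract 7: [2, -5, -1, 7, 16, 21]
Extract 2: [-1, -5, 2, 7, 16, 21]
Extract -1: [-5, -1, 2, 7, 16, 21]


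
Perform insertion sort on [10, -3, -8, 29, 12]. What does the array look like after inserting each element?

First element 10 is already 'sorted'
Insert -3: shifted 1 elements -> [-3, 10, -8, 29, 12]
Insert -8: shifted 2 elements -> [-8, -3, 10, 29, 12]
Insert 29: shifted 0 elements -> [-8, -3, 10, 29, 12]
Insert 12: shifted 1 elements -> [-8, -3, 10, 12, 29]


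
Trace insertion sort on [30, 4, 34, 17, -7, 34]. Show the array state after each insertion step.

First element 30 is already 'sorted'
Insert 4: shifted 1 elements -> [4, 30, 34, 17, -7, 34]
Insert 34: shifted 0 elements -> [4, 30, 34, 17, -7, 34]
Insert 17: shifted 2 elements -> [4, 17, 30, 34, -7, 34]
Insert -7: shifted 4 elements -> [-7, 4, 17, 30, 34, 34]
Insert 34: shifted 0 elements -> [-7, 4, 17, 30, 34, 34]


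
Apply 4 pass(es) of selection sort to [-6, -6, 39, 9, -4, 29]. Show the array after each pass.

Pass 1: Select minimum -6 at index 0, swap -> [-6, -6, 39, 9, -4, 29]
Pass 2: Select minimum -6 at index 1, swap -> [-6, -6, 39, 9, -4, 29]
Pass 3: Select minimum -4 at index 4, swap -> [-6, -6, -4, 9, 39, 29]
Pass 4: Select minimum 9 at index 3, swap -> [-6, -6, -4, 9, 39, 29]


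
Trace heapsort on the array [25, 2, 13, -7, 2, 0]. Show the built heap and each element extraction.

Build heap: [25, 2, 13, -7, 2, 0]
Extract 25: [13, 2, 0, -7, 2, 25]
Extract 13: [2, 2, 0, -7, 13, 25]
Extract 2: [2, -7, 0, 2, 13, 25]
Extract 2: [0, -7, 2, 2, 13, 25]
Extract 0: [-7, 0, 2, 2, 13, 25]


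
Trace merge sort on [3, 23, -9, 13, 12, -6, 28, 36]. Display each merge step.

Divide and conquer:
  Merge [3] + [23] -> [3, 23]
  Merge [-9] + [13] -> [-9, 13]
  Merge [3, 23] + [-9, 13] -> [-9, 3, 13, 23]
  Merge [12] + [-6] -> [-6, 12]
  Merge [28] + [36] -> [28, 36]
  Merge [-6, 12] + [28, 36] -> [-6, 12, 28, 36]
  Merge [-9, 3, 13, 23] + [-6, 12, 28, 36] -> [-9, -6, 3, 12, 13, 23, 28, 36]


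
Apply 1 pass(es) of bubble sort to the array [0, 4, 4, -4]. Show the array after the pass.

After pass 1: [0, 4, -4, 4] (1 swaps)
Total swaps: 1


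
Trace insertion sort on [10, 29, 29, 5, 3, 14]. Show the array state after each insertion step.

First element 10 is already 'sorted'
Insert 29: shifted 0 elements -> [10, 29, 29, 5, 3, 14]
Insert 29: shifted 0 elements -> [10, 29, 29, 5, 3, 14]
Insert 5: shifted 3 elements -> [5, 10, 29, 29, 3, 14]
Insert 3: shifted 4 elements -> [3, 5, 10, 29, 29, 14]
Insert 14: shifted 2 elements -> [3, 5, 10, 14, 29, 29]


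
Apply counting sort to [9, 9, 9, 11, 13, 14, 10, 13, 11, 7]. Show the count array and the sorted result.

Count array: [0, 0, 0, 0, 0, 0, 0, 1, 0, 3, 1, 2, 0, 2, 1]
(count[i] = number of elements equal to i)
Cumulative count: [0, 0, 0, 0, 0, 0, 0, 1, 1, 4, 5, 7, 7, 9, 10]
Sorted: [7, 9, 9, 9, 10, 11, 11, 13, 13, 14]


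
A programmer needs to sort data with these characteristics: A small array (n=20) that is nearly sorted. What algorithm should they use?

Best choice: Insertion sort
Reason: Insertion sort is O(n) for nearly sorted arrays and has low overhead


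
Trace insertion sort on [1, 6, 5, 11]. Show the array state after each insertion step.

First element 1 is already 'sorted'
Insert 6: shifted 0 elements -> [1, 6, 5, 11]
Insert 5: shifted 1 elements -> [1, 5, 6, 11]
Insert 11: shifted 0 elements -> [1, 5, 6, 11]


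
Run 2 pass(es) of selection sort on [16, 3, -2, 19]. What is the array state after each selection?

Pass 1: Select minimum -2 at index 2, swap -> [-2, 3, 16, 19]
Pass 2: Select minimum 3 at index 1, swap -> [-2, 3, 16, 19]


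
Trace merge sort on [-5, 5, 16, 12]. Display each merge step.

Divide and conquer:
  Merge [-5] + [5] -> [-5, 5]
  Merge [16] + [12] -> [12, 16]
  Merge [-5, 5] + [12, 16] -> [-5, 5, 12, 16]


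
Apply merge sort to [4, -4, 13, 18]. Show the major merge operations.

Divide and conquer:
  Merge [4] + [-4] -> [-4, 4]
  Merge [13] + [18] -> [13, 18]
  Merge [-4, 4] + [13, 18] -> [-4, 4, 13, 18]


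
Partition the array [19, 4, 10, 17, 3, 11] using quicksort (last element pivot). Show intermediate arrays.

Partition 1: pivot=11 at index 3 -> [4, 10, 3, 11, 19, 17]
Partition 2: pivot=3 at index 0 -> [3, 10, 4, 11, 19, 17]
Partition 3: pivot=4 at index 1 -> [3, 4, 10, 11, 19, 17]
Partition 4: pivot=17 at index 4 -> [3, 4, 10, 11, 17, 19]


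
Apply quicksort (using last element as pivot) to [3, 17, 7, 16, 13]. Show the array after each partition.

Partition 1: pivot=13 at index 2 -> [3, 7, 13, 16, 17]
Partition 2: pivot=7 at index 1 -> [3, 7, 13, 16, 17]
Partition 3: pivot=17 at index 4 -> [3, 7, 13, 16, 17]


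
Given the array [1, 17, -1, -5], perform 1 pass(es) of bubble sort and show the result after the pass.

After pass 1: [1, -1, -5, 17] (2 swaps)
Total swaps: 2


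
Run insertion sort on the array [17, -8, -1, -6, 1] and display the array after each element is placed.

First element 17 is already 'sorted'
Insert -8: shifted 1 elements -> [-8, 17, -1, -6, 1]
Insert -1: shifted 1 elements -> [-8, -1, 17, -6, 1]
Insert -6: shifted 2 elements -> [-8, -6, -1, 17, 1]
Insert 1: shifted 1 elements -> [-8, -6, -1, 1, 17]


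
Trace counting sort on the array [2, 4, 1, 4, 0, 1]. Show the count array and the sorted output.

Count array: [1, 2, 1, 0, 2]
(count[i] = number of elements equal to i)
Cumulative count: [1, 3, 4, 4, 6]
Sorted: [0, 1, 1, 2, 4, 4]


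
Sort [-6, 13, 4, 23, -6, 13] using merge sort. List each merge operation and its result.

Divide and conquer:
  Merge [13] + [4] -> [4, 13]
  Merge [-6] + [4, 13] -> [-6, 4, 13]
  Merge [-6] + [13] -> [-6, 13]
  Merge [23] + [-6, 13] -> [-6, 13, 23]
  Merge [-6, 4, 13] + [-6, 13, 23] -> [-6, -6, 4, 13, 13, 23]


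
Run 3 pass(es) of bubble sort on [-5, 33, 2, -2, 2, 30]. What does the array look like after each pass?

After pass 1: [-5, 2, -2, 2, 30, 33] (4 swaps)
After pass 2: [-5, -2, 2, 2, 30, 33] (1 swaps)
After pass 3: [-5, -2, 2, 2, 30, 33] (0 swaps)
Total swaps: 5


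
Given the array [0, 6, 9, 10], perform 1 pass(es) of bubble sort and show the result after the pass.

After pass 1: [0, 6, 9, 10] (0 swaps)
Total swaps: 0


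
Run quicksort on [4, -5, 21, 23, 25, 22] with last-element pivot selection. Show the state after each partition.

Partition 1: pivot=22 at index 3 -> [4, -5, 21, 22, 25, 23]
Partition 2: pivot=21 at index 2 -> [4, -5, 21, 22, 25, 23]
Partition 3: pivot=-5 at index 0 -> [-5, 4, 21, 22, 25, 23]
Partition 4: pivot=23 at index 4 -> [-5, 4, 21, 22, 23, 25]


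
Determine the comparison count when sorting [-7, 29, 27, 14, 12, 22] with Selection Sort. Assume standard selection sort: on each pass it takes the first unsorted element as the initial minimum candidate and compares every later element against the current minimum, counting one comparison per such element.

Pass 1: scan indices 1..5 for the minimum = 5 comparison(s); min is -7, place at index 0 -> [-7, 29, 27, 14, 12, 22]
Pass 2: scan indices 2..5 for the minimum = 4 comparison(s); min is 12, place at index 1 -> [-7, 12, 27, 14, 29, 22]
Pass 3: scan indices 3..5 for the minimum = 3 comparison(s); min is 14, place at index 2 -> [-7, 12, 14, 27, 29, 22]
Pass 4: scan indices 4..5 for the minimum = 2 comparison(s); min is 22, place at index 3 -> [-7, 12, 14, 22, 29, 27]
Pass 5: scan indices 5..5 for the minimum = 1 comparison(s); min is 27, place at index 4 -> [-7, 12, 14, 22, 27, 29]
Selection sort always scans the whole unsorted suffix, so the count is (n-1) + (n-2) + ... + 1 = n(n-1)/2 = 6*5/2 = 15 regardless of the input order.
Total comparisons: 5 + 4 + 3 + 2 + 1 = 15


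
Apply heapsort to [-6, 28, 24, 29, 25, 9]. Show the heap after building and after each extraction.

Build heap: [29, 28, 24, -6, 25, 9]
Extract 29: [28, 25, 24, -6, 9, 29]
Extract 28: [25, 9, 24, -6, 28, 29]
Extract 25: [24, 9, -6, 25, 28, 29]
Extract 24: [9, -6, 24, 25, 28, 29]
Extract 9: [-6, 9, 24, 25, 28, 29]


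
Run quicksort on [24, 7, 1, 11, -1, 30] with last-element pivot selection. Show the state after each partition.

Partition 1: pivot=30 at index 5 -> [24, 7, 1, 11, -1, 30]
Partition 2: pivot=-1 at index 0 -> [-1, 7, 1, 11, 24, 30]
Partition 3: pivot=24 at index 4 -> [-1, 7, 1, 11, 24, 30]
Partition 4: pivot=11 at index 3 -> [-1, 7, 1, 11, 24, 30]
Partition 5: pivot=1 at index 1 -> [-1, 1, 7, 11, 24, 30]


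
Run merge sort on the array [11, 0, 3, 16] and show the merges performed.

Divide and conquer:
  Merge [11] + [0] -> [0, 11]
  Merge [3] + [16] -> [3, 16]
  Merge [0, 11] + [3, 16] -> [0, 3, 11, 16]


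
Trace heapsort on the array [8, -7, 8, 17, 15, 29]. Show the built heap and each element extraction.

Build heap: [29, 17, 8, -7, 15, 8]
Extract 29: [17, 15, 8, -7, 8, 29]
Extract 17: [15, 8, 8, -7, 17, 29]
Extract 15: [8, -7, 8, 15, 17, 29]
Extract 8: [8, -7, 8, 15, 17, 29]
Extract 8: [-7, 8, 8, 15, 17, 29]


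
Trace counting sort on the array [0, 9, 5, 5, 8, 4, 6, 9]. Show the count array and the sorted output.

Count array: [1, 0, 0, 0, 1, 2, 1, 0, 1, 2]
(count[i] = number of elements equal to i)
Cumulative count: [1, 1, 1, 1, 2, 4, 5, 5, 6, 8]
Sorted: [0, 4, 5, 5, 6, 8, 9, 9]


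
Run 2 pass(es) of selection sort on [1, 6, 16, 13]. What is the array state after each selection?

Pass 1: Select minimum 1 at index 0, swap -> [1, 6, 16, 13]
Pass 2: Select minimum 6 at index 1, swap -> [1, 6, 16, 13]


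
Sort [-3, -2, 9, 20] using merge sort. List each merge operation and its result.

Divide and conquer:
  Merge [-3] + [-2] -> [-3, -2]
  Merge [9] + [20] -> [9, 20]
  Merge [-3, -2] + [9, 20] -> [-3, -2, 9, 20]


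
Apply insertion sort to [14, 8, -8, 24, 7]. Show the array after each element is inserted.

First element 14 is already 'sorted'
Insert 8: shifted 1 elements -> [8, 14, -8, 24, 7]
Insert -8: shifted 2 elements -> [-8, 8, 14, 24, 7]
Insert 24: shifted 0 elements -> [-8, 8, 14, 24, 7]
Insert 7: shifted 3 elements -> [-8, 7, 8, 14, 24]


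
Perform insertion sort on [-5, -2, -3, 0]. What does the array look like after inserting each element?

First element -5 is already 'sorted'
Insert -2: shifted 0 elements -> [-5, -2, -3, 0]
Insert -3: shifted 1 elements -> [-5, -3, -2, 0]
Insert 0: shifted 0 elements -> [-5, -3, -2, 0]


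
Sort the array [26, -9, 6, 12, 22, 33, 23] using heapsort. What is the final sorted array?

Build heap: [33, 22, 26, 12, -9, 6, 23]
Extract 33: [26, 22, 23, 12, -9, 6, 33]
Extract 26: [23, 22, 6, 12, -9, 26, 33]
Extract 23: [22, 12, 6, -9, 23, 26, 33]
Extract 22: [12, -9, 6, 22, 23, 26, 33]
Extract 12: [6, -9, 12, 22, 23, 26, 33]
Extract 6: [-9, 6, 12, 22, 23, 26, 33]


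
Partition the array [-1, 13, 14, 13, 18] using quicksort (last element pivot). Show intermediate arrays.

Partition 1: pivot=18 at index 4 -> [-1, 13, 14, 13, 18]
Partition 2: pivot=13 at index 2 -> [-1, 13, 13, 14, 18]
Partition 3: pivot=13 at index 1 -> [-1, 13, 13, 14, 18]


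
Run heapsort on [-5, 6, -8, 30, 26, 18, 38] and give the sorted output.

Build heap: [38, 30, 18, 6, 26, -5, -8]
Extract 38: [30, 26, 18, 6, -8, -5, 38]
Extract 30: [26, 6, 18, -5, -8, 30, 38]
Extract 26: [18, 6, -8, -5, 26, 30, 38]
Extract 18: [6, -5, -8, 18, 26, 30, 38]
Extract 6: [-5, -8, 6, 18, 26, 30, 38]
Extract -5: [-8, -5, 6, 18, 26, 30, 38]


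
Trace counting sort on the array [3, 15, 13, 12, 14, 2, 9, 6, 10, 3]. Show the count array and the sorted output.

Count array: [0, 0, 1, 2, 0, 0, 1, 0, 0, 1, 1, 0, 1, 1, 1, 1]
(count[i] = number of elements equal to i)
Cumulative count: [0, 0, 1, 3, 3, 3, 4, 4, 4, 5, 6, 6, 7, 8, 9, 10]
Sorted: [2, 3, 3, 6, 9, 10, 12, 13, 14, 15]


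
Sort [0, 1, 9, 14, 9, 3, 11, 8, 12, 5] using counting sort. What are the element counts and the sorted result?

Count array: [1, 1, 0, 1, 0, 1, 0, 0, 1, 2, 0, 1, 1, 0, 1]
(count[i] = number of elements equal to i)
Cumulative count: [1, 2, 2, 3, 3, 4, 4, 4, 5, 7, 7, 8, 9, 9, 10]
Sorted: [0, 1, 3, 5, 8, 9, 9, 11, 12, 14]


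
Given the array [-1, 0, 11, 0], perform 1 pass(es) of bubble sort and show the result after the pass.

After pass 1: [-1, 0, 0, 11] (1 swaps)
Total swaps: 1


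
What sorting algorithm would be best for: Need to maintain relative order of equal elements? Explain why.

Best choice: Merge sort or Insertion sort
Reason: Both are stable; quicksort and heapsort are not stable


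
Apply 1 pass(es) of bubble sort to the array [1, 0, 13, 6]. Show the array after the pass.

After pass 1: [0, 1, 6, 13] (2 swaps)
Total swaps: 2


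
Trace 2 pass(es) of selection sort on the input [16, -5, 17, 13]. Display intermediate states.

Pass 1: Select minimum -5 at index 1, swap -> [-5, 16, 17, 13]
Pass 2: Select minimum 13 at index 3, swap -> [-5, 13, 17, 16]


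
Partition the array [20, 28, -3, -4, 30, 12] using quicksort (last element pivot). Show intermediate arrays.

Partition 1: pivot=12 at index 2 -> [-3, -4, 12, 28, 30, 20]
Partition 2: pivot=-4 at index 0 -> [-4, -3, 12, 28, 30, 20]
Partition 3: pivot=20 at index 3 -> [-4, -3, 12, 20, 30, 28]
Partition 4: pivot=28 at index 4 -> [-4, -3, 12, 20, 28, 30]


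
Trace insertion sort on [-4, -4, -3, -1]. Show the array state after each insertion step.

First element -4 is already 'sorted'
Insert -4: shifted 0 elements -> [-4, -4, -3, -1]
Insert -3: shifted 0 elements -> [-4, -4, -3, -1]
Insert -1: shifted 0 elements -> [-4, -4, -3, -1]


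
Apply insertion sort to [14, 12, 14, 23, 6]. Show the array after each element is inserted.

First element 14 is already 'sorted'
Insert 12: shifted 1 elements -> [12, 14, 14, 23, 6]
Insert 14: shifted 0 elements -> [12, 14, 14, 23, 6]
Insert 23: shifted 0 elements -> [12, 14, 14, 23, 6]
Insert 6: shifted 4 elements -> [6, 12, 14, 14, 23]


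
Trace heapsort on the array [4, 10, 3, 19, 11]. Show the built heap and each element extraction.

Build heap: [19, 11, 3, 10, 4]
Extract 19: [11, 10, 3, 4, 19]
Extract 11: [10, 4, 3, 11, 19]
Extract 10: [4, 3, 10, 11, 19]
Extract 4: [3, 4, 10, 11, 19]


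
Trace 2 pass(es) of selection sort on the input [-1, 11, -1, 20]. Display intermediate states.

Pass 1: Select minimum -1 at index 0, swap -> [-1, 11, -1, 20]
Pass 2: Select minimum -1 at index 2, swap -> [-1, -1, 11, 20]


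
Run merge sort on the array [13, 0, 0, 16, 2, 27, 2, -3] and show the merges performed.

Divide and conquer:
  Merge [13] + [0] -> [0, 13]
  Merge [0] + [16] -> [0, 16]
  Merge [0, 13] + [0, 16] -> [0, 0, 13, 16]
  Merge [2] + [27] -> [2, 27]
  Merge [2] + [-3] -> [-3, 2]
  Merge [2, 27] + [-3, 2] -> [-3, 2, 2, 27]
  Merge [0, 0, 13, 16] + [-3, 2, 2, 27] -> [-3, 0, 0, 2, 2, 13, 16, 27]


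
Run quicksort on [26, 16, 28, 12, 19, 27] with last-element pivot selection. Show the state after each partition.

Partition 1: pivot=27 at index 4 -> [26, 16, 12, 19, 27, 28]
Partition 2: pivot=19 at index 2 -> [16, 12, 19, 26, 27, 28]
Partition 3: pivot=12 at index 0 -> [12, 16, 19, 26, 27, 28]


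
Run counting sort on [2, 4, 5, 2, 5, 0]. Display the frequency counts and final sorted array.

Count array: [1, 0, 2, 0, 1, 2]
(count[i] = number of elements equal to i)
Cumulative count: [1, 1, 3, 3, 4, 6]
Sorted: [0, 2, 2, 4, 5, 5]


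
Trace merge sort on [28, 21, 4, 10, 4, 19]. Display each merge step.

Divide and conquer:
  Merge [21] + [4] -> [4, 21]
  Merge [28] + [4, 21] -> [4, 21, 28]
  Merge [4] + [19] -> [4, 19]
  Merge [10] + [4, 19] -> [4, 10, 19]
  Merge [4, 21, 28] + [4, 10, 19] -> [4, 4, 10, 19, 21, 28]


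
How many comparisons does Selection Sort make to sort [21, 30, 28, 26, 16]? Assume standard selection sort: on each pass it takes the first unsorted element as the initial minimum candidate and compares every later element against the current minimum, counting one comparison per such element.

Pass 1: scan indices 1..4 for the minimum = 4 comparison(s); min is 16, place at index 0 -> [16, 30, 28, 26, 21]
Pass 2: scan indices 2..4 for the minimum = 3 comparison(s); min is 21, place at index 1 -> [16, 21, 28, 26, 30]
Pass 3: scan indices 3..4 for the minimum = 2 comparison(s); min is 26, place at index 2 -> [16, 21, 26, 28, 30]
Pass 4: scan indices 4..4 for the minimum = 1 comparison(s); min is 28, place at index 3 -> [16, 21, 26, 28, 30]
Selection sort always scans the whole unsorted suffix, so the count is (n-1) + (n-2) + ... + 1 = n(n-1)/2 = 5*4/2 = 10 regardless of the input order.
Total comparisons: 4 + 3 + 2 + 1 = 10


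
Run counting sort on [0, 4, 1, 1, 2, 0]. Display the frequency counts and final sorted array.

Count array: [2, 2, 1, 0, 1]
(count[i] = number of elements equal to i)
Cumulative count: [2, 4, 5, 5, 6]
Sorted: [0, 0, 1, 1, 2, 4]


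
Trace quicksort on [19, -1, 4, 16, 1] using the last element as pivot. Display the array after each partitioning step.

Partition 1: pivot=1 at index 1 -> [-1, 1, 4, 16, 19]
Partition 2: pivot=19 at index 4 -> [-1, 1, 4, 16, 19]
Partition 3: pivot=16 at index 3 -> [-1, 1, 4, 16, 19]


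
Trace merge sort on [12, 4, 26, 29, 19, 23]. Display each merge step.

Divide and conquer:
  Merge [4] + [26] -> [4, 26]
  Merge [12] + [4, 26] -> [4, 12, 26]
  Merge [19] + [23] -> [19, 23]
  Merge [29] + [19, 23] -> [19, 23, 29]
  Merge [4, 12, 26] + [19, 23, 29] -> [4, 12, 19, 23, 26, 29]


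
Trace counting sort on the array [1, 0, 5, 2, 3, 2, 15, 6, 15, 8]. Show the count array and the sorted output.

Count array: [1, 1, 2, 1, 0, 1, 1, 0, 1, 0, 0, 0, 0, 0, 0, 2]
(count[i] = number of elements equal to i)
Cumulative count: [1, 2, 4, 5, 5, 6, 7, 7, 8, 8, 8, 8, 8, 8, 8, 10]
Sorted: [0, 1, 2, 2, 3, 5, 6, 8, 15, 15]


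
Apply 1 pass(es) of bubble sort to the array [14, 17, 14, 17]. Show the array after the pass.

After pass 1: [14, 14, 17, 17] (1 swaps)
Total swaps: 1


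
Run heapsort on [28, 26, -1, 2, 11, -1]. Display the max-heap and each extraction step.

Build heap: [28, 26, -1, 2, 11, -1]
Extract 28: [26, 11, -1, 2, -1, 28]
Extract 26: [11, 2, -1, -1, 26, 28]
Extract 11: [2, -1, -1, 11, 26, 28]
Extract 2: [-1, -1, 2, 11, 26, 28]
Extract -1: [-1, -1, 2, 11, 26, 28]


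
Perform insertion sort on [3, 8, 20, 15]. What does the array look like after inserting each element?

First element 3 is already 'sorted'
Insert 8: shifted 0 elements -> [3, 8, 20, 15]
Insert 20: shifted 0 elements -> [3, 8, 20, 15]
Insert 15: shifted 1 elements -> [3, 8, 15, 20]


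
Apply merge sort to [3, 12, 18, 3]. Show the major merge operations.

Divide and conquer:
  Merge [3] + [12] -> [3, 12]
  Merge [18] + [3] -> [3, 18]
  Merge [3, 12] + [3, 18] -> [3, 3, 12, 18]


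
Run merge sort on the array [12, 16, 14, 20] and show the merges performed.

Divide and conquer:
  Merge [12] + [16] -> [12, 16]
  Merge [14] + [20] -> [14, 20]
  Merge [12, 16] + [14, 20] -> [12, 14, 16, 20]


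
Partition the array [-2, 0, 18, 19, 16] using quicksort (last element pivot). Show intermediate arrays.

Partition 1: pivot=16 at index 2 -> [-2, 0, 16, 19, 18]
Partition 2: pivot=0 at index 1 -> [-2, 0, 16, 19, 18]
Partition 3: pivot=18 at index 3 -> [-2, 0, 16, 18, 19]


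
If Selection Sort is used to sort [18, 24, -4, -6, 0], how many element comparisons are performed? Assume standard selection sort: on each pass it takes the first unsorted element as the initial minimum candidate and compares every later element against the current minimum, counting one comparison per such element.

Pass 1: scan indices 1..4 for the minimum = 4 comparison(s); min is -6, place at index 0 -> [-6, 24, -4, 18, 0]
Pass 2: scan indices 2..4 for the minimum = 3 comparison(s); min is -4, place at index 1 -> [-6, -4, 24, 18, 0]
Pass 3: scan indices 3..4 for the minimum = 2 comparison(s); min is 0, place at index 2 -> [-6, -4, 0, 18, 24]
Pass 4: scan indices 4..4 for the minimum = 1 comparison(s); min is 18, place at index 3 -> [-6, -4, 0, 18, 24]
Selection sort always scans the whole unsorted suffix, so the count is (n-1) + (n-2) + ... + 1 = n(n-1)/2 = 5*4/2 = 10 regardless of the input order.
Total comparisons: 4 + 3 + 2 + 1 = 10


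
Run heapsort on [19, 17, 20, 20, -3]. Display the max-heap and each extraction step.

Build heap: [20, 19, 20, 17, -3]
Extract 20: [20, 19, -3, 17, 20]
Extract 20: [19, 17, -3, 20, 20]
Extract 19: [17, -3, 19, 20, 20]
Extract 17: [-3, 17, 19, 20, 20]
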